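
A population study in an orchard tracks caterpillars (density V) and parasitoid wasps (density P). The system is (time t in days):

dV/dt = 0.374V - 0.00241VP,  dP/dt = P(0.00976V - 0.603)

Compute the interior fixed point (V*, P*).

Set dP/dt = 0 with P > 0: 0.00976V - 0.603 = 0, so V* = 0.603/0.00976 = 61.8.
Set dV/dt = 0 with V > 0: 0.374 - 0.00241P = 0, so P* = 0.374/0.00241 = 155.

V* ≈ 61.8, P* ≈ 155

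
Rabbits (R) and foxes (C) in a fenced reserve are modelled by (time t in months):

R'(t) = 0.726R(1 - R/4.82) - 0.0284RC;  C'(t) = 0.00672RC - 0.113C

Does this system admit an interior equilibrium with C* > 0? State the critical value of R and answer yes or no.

The predator equation gives dC/dt > 0 only when R > 0.113/0.00672 = 16.8.
Without the predator, R → K = 4.82. Since 4.82 < 16.8, the predator cannot invade.

Threshold R = 16.8; K < 16.8, so no, the predator goes extinct.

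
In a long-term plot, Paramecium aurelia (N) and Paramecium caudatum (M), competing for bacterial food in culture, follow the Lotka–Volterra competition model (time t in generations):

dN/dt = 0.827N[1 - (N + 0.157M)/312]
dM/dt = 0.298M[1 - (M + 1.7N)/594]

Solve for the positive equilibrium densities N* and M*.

N* ≈ 298, M* ≈ 86.8

Setting both brackets to zero gives the nullclines N + 0.157M = 312 and 1.7N + M = 594.
Substituting M = 594 - 1.7N into the first: N(1 - 0.157·1.7) = 312 - 0.157·594.
So N* = 219/0.733 = 298, and then M* = 594 - 1.7·298 = 86.8.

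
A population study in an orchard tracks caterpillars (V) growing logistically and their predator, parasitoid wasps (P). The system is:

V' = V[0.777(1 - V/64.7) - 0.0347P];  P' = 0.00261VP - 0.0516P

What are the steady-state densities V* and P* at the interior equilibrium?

V* ≈ 19.8, P* ≈ 15.5

From dP/dt = 0 with P > 0: 0.00261V* = 0.0516, so V* = 19.8.
Substitute into dV/dt = 0: 0.777(1 - 19.8/64.7) = 0.0347P*.
The bracket is 0.694, giving P* = 0.54/0.0347 = 15.5.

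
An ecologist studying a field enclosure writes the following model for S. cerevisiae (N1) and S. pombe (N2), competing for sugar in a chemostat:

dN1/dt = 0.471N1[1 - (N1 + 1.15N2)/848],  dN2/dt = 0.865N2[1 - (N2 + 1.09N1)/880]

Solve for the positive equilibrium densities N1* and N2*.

N1* ≈ 647, N2* ≈ 175

Setting both brackets to zero gives the nullclines N1 + 1.15N2 = 848 and 1.09N1 + N2 = 880.
Substituting N2 = 880 - 1.09N1 into the first: N1(1 - 1.15·1.09) = 848 - 1.15·880.
So N1* = -164/-0.254 = 647, and then N2* = 880 - 1.09·647 = 175.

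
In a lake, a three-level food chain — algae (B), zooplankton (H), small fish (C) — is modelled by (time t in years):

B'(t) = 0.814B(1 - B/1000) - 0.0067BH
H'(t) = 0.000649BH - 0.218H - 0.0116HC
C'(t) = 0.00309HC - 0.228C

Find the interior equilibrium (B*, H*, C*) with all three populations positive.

From dC/dt = 0: 0.00309H* = 0.228, so H* = 73.8.
From dB/dt = 0: 0.814(1 - B*/1000) = 0.0067·73.8, giving B* = 1000·(1 - 0.607) = 393.
From dH/dt = 0: 0.000649·393 - 0.218 = 0.0116C*, so C* = 0.0368/0.0116 = 3.18.

B* ≈ 393, H* ≈ 73.8, C* ≈ 3.18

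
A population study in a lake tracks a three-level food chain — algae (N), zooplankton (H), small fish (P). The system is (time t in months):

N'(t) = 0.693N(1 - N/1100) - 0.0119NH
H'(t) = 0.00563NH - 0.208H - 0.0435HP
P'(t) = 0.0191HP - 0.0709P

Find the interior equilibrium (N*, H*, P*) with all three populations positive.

From dP/dt = 0: 0.0191H* = 0.0709, so H* = 3.71.
From dN/dt = 0: 0.693(1 - N*/1100) = 0.0119·3.71, giving N* = 1100·(1 - 0.0637) = 1030.
From dH/dt = 0: 0.00563·1030 - 0.208 = 0.0435P*, so P* = 5.59/0.0435 = 129.

N* ≈ 1030, H* ≈ 3.71, P* ≈ 129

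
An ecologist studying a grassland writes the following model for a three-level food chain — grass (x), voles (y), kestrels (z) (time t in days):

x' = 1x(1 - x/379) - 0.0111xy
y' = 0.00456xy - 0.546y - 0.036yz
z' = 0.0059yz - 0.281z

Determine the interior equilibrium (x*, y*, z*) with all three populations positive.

From dz/dt = 0: 0.0059y* = 0.281, so y* = 47.6.
From dx/dt = 0: 1(1 - x*/379) = 0.0111·47.6, giving x* = 379·(1 - 0.529) = 179.
From dy/dt = 0: 0.00456·179 - 0.546 = 0.036z*, so z* = 0.269/0.036 = 7.46.

x* ≈ 179, y* ≈ 47.6, z* ≈ 7.46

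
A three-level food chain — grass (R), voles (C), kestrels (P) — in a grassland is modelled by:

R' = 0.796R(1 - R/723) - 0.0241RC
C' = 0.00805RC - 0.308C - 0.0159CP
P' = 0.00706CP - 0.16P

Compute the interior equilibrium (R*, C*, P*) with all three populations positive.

R* ≈ 227, C* ≈ 22.7, P* ≈ 95.5

From dP/dt = 0: 0.00706C* = 0.16, so C* = 22.7.
From dR/dt = 0: 0.796(1 - R*/723) = 0.0241·22.7, giving R* = 723·(1 - 0.686) = 227.
From dC/dt = 0: 0.00805·227 - 0.308 = 0.0159P*, so P* = 1.52/0.0159 = 95.5.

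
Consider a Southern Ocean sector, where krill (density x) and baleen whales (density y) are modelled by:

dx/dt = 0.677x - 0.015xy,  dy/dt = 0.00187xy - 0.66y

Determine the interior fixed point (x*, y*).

Set dy/dt = 0 with y > 0: 0.00187x - 0.66 = 0, so x* = 0.66/0.00187 = 353.
Set dx/dt = 0 with x > 0: 0.677 - 0.015y = 0, so y* = 0.677/0.015 = 45.1.

x* ≈ 353, y* ≈ 45.1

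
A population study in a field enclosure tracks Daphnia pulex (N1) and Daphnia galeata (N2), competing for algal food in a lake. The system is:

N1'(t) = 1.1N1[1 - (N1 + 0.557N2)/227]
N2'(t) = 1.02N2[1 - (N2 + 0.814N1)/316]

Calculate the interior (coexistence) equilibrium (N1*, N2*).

Setting both brackets to zero gives the nullclines N1 + 0.557N2 = 227 and 0.814N1 + N2 = 316.
Substituting N2 = 316 - 0.814N1 into the first: N1(1 - 0.557·0.814) = 227 - 0.557·316.
So N1* = 51/0.547 = 93.3, and then N2* = 316 - 0.814·93.3 = 240.

N1* ≈ 93.3, N2* ≈ 240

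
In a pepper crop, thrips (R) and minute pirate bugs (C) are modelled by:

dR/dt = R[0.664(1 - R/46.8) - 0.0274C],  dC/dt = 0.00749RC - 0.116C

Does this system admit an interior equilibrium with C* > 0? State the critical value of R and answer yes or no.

The predator equation gives dC/dt > 0 only when R > 0.116/0.00749 = 15.5.
Without the predator, R → K = 46.8. Since 46.8 > 15.5, the predator can invade and persist.

Threshold R = 15.5; K > 15.5, so yes, the predator persists.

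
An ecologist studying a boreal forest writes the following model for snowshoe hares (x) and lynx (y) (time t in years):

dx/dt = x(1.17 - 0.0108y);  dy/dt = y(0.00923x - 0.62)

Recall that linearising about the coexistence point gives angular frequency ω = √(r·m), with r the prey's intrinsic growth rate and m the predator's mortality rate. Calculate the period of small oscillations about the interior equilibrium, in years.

T ≈ 7.38 years

Here r = 1.17 and m = 0.62, so r·m = 0.725.
ω = √0.725 = 0.852 per year, hence T = 2π/ω ≈ 7.38 years.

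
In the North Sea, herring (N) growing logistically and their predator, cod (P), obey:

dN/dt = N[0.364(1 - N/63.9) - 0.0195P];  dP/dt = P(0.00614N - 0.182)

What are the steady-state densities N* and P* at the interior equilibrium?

N* ≈ 29.6, P* ≈ 10

From dP/dt = 0 with P > 0: 0.00614N* = 0.182, so N* = 29.6.
Substitute into dN/dt = 0: 0.364(1 - 29.6/63.9) = 0.0195P*.
The bracket is 0.536, giving P* = 0.195/0.0195 = 10.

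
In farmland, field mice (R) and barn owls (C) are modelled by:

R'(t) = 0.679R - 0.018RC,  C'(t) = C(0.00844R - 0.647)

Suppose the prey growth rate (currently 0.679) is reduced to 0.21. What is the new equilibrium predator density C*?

C* ≈ 11.7

At the interior fixed point, setting dR/dt = 0 with R > 0 fixes C* = (prey growth rate)/(RC coefficient) — independent of the other coefficients.
With the change, C* = 0.21/0.018 = 11.7; it falls from 37.7.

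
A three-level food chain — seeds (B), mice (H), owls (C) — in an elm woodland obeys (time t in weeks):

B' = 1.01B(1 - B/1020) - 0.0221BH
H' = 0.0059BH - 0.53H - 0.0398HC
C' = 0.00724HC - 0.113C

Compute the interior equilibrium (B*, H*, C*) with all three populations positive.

B* ≈ 672, H* ≈ 15.6, C* ≈ 86.3

From dC/dt = 0: 0.00724H* = 0.113, so H* = 15.6.
From dB/dt = 0: 1.01(1 - B*/1020) = 0.0221·15.6, giving B* = 1020·(1 - 0.342) = 672.
From dH/dt = 0: 0.0059·672 - 0.53 = 0.0398C*, so C* = 3.43/0.0398 = 86.3.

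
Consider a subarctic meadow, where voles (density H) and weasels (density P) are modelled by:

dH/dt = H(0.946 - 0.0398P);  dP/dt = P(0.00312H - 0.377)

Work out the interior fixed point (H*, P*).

Set dP/dt = 0 with P > 0: 0.00312H - 0.377 = 0, so H* = 0.377/0.00312 = 121.
Set dH/dt = 0 with H > 0: 0.946 - 0.0398P = 0, so P* = 0.946/0.0398 = 23.8.

H* ≈ 121, P* ≈ 23.8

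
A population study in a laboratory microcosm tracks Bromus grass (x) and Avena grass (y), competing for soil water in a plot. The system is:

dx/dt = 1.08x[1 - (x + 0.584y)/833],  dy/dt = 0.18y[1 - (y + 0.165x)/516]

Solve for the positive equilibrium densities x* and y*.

x* ≈ 588, y* ≈ 419

Setting both brackets to zero gives the nullclines x + 0.584y = 833 and 0.165x + y = 516.
Substituting y = 516 - 0.165x into the first: x(1 - 0.584·0.165) = 833 - 0.584·516.
So x* = 532/0.904 = 588, and then y* = 516 - 0.165·588 = 419.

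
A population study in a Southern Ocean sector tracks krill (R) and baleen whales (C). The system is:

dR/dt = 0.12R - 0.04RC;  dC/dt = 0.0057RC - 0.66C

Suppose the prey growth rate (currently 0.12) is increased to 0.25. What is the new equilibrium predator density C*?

C* ≈ 6.25

At the interior fixed point, setting dR/dt = 0 with R > 0 fixes C* = (prey growth rate)/(RC coefficient) — independent of the other coefficients.
With the change, C* = 0.25/0.04 = 6.25; it rises from 3.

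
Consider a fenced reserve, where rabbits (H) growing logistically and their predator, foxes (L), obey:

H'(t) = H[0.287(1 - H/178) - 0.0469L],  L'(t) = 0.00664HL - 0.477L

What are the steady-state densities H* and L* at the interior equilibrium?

H* ≈ 71.8, L* ≈ 3.65

From dL/dt = 0 with L > 0: 0.00664H* = 0.477, so H* = 71.8.
Substitute into dH/dt = 0: 0.287(1 - 71.8/178) = 0.0469L*.
The bracket is 0.596, giving L* = 0.171/0.0469 = 3.65.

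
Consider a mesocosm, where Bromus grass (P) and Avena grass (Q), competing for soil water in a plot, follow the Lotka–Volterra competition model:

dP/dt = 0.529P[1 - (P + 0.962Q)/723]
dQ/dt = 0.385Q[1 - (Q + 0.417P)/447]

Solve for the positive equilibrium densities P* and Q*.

Setting both brackets to zero gives the nullclines P + 0.962Q = 723 and 0.417P + Q = 447.
Substituting Q = 447 - 0.417P into the first: P(1 - 0.962·0.417) = 723 - 0.962·447.
So P* = 293/0.599 = 489, and then Q* = 447 - 0.417·489 = 243.

P* ≈ 489, Q* ≈ 243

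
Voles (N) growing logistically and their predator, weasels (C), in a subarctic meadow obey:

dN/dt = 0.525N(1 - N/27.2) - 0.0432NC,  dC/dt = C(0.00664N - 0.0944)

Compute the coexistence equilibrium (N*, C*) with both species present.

N* ≈ 14.2, C* ≈ 5.8

From dC/dt = 0 with C > 0: 0.00664N* = 0.0944, so N* = 14.2.
Substitute into dN/dt = 0: 0.525(1 - 14.2/27.2) = 0.0432C*.
The bracket is 0.477, giving C* = 0.251/0.0432 = 5.8.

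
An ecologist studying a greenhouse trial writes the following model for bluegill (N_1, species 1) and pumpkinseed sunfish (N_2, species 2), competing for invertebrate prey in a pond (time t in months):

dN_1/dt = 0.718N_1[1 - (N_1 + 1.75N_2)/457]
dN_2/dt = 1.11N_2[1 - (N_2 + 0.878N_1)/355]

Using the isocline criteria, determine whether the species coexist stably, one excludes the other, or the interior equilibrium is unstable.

Compare the nullcline intercepts: K1/α12 = 457/1.75 = 261 < K2 = 355; K2/α21 = 355/0.878 = 404 < K1 = 457.
Since both are reversed, neither can invade when rare; the interior point is a saddle.

unstable coexistence (outcome depends on initial conditions)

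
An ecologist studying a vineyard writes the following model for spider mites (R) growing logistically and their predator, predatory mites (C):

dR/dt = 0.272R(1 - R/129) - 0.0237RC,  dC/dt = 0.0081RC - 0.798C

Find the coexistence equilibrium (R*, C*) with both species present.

R* ≈ 98.5, C* ≈ 2.71

From dC/dt = 0 with C > 0: 0.0081R* = 0.798, so R* = 98.5.
Substitute into dR/dt = 0: 0.272(1 - 98.5/129) = 0.0237C*.
The bracket is 0.236, giving C* = 0.0643/0.0237 = 2.71.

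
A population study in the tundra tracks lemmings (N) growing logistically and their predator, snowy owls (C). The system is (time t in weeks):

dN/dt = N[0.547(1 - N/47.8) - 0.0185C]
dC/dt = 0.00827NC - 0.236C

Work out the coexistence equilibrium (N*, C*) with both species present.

From dC/dt = 0 with C > 0: 0.00827N* = 0.236, so N* = 28.5.
Substitute into dN/dt = 0: 0.547(1 - 28.5/47.8) = 0.0185C*.
The bracket is 0.403, giving C* = 0.22/0.0185 = 11.9.

N* ≈ 28.5, C* ≈ 11.9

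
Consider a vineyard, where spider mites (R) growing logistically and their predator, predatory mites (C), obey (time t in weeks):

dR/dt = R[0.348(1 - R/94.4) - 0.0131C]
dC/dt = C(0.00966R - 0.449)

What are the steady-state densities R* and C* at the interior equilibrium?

R* ≈ 46.5, C* ≈ 13.5

From dC/dt = 0 with C > 0: 0.00966R* = 0.449, so R* = 46.5.
Substitute into dR/dt = 0: 0.348(1 - 46.5/94.4) = 0.0131C*.
The bracket is 0.508, giving C* = 0.177/0.0131 = 13.5.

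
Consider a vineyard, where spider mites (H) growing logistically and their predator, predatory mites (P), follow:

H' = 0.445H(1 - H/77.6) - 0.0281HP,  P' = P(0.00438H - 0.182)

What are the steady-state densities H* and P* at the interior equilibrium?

From dP/dt = 0 with P > 0: 0.00438H* = 0.182, so H* = 41.6.
Substitute into dH/dt = 0: 0.445(1 - 41.6/77.6) = 0.0281P*.
The bracket is 0.465, giving P* = 0.207/0.0281 = 7.36.

H* ≈ 41.6, P* ≈ 7.36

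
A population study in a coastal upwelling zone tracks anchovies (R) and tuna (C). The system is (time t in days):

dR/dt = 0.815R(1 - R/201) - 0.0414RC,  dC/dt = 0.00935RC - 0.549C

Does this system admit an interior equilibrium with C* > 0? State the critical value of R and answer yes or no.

The predator equation gives dC/dt > 0 only when R > 0.549/0.00935 = 58.7.
Without the predator, R → K = 201. Since 201 > 58.7, the predator can invade and persist.

Threshold R = 58.7; K > 58.7, so yes, the predator persists.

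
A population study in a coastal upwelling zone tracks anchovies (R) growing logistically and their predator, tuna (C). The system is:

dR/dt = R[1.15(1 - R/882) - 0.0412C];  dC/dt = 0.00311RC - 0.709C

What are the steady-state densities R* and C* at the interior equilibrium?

R* ≈ 228, C* ≈ 20.7

From dC/dt = 0 with C > 0: 0.00311R* = 0.709, so R* = 228.
Substitute into dR/dt = 0: 1.15(1 - 228/882) = 0.0412C*.
The bracket is 0.742, giving C* = 0.853/0.0412 = 20.7.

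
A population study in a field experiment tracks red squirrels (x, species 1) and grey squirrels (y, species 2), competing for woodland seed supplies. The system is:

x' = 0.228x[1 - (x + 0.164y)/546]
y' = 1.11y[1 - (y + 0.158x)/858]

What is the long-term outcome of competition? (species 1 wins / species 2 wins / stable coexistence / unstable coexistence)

Compare the nullcline intercepts: K1/α12 = 546/0.164 = 3330 > K2 = 858; K2/α21 = 858/0.158 = 5430 > K1 = 546.
Since both inequalities hold, each species can invade when rare, so the interior equilibrium is stable.

stable coexistence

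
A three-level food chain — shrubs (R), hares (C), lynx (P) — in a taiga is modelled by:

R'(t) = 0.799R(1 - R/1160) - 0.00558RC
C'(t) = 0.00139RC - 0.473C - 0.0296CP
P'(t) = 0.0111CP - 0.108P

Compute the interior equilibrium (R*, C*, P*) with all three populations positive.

From dP/dt = 0: 0.0111C* = 0.108, so C* = 9.73.
From dR/dt = 0: 0.799(1 - R*/1160) = 0.00558·9.73, giving R* = 1160·(1 - 0.0679) = 1080.
From dC/dt = 0: 0.00139·1080 - 0.473 = 0.0296P*, so P* = 1.03/0.0296 = 34.8.

R* ≈ 1080, C* ≈ 9.73, P* ≈ 34.8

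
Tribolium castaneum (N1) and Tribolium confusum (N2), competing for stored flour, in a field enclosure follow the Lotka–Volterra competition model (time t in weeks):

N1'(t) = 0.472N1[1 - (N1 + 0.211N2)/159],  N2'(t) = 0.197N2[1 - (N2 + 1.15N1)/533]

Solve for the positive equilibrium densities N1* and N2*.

N1* ≈ 61.4, N2* ≈ 462

Setting both brackets to zero gives the nullclines N1 + 0.211N2 = 159 and 1.15N1 + N2 = 533.
Substituting N2 = 533 - 1.15N1 into the first: N1(1 - 0.211·1.15) = 159 - 0.211·533.
So N1* = 46.5/0.757 = 61.4, and then N2* = 533 - 1.15·61.4 = 462.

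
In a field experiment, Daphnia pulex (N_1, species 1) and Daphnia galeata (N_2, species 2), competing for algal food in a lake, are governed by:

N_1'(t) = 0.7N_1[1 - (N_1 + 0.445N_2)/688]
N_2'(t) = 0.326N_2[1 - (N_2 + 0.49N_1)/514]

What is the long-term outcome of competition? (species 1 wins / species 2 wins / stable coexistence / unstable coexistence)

stable coexistence

Compare the nullcline intercepts: K1/α12 = 688/0.445 = 1550 > K2 = 514; K2/α21 = 514/0.49 = 1050 > K1 = 688.
Since both inequalities hold, each species can invade when rare, so the interior equilibrium is stable.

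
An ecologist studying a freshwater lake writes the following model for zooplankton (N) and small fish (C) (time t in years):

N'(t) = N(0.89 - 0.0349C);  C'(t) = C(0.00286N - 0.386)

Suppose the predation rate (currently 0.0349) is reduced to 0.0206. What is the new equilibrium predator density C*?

At the interior fixed point, setting dN/dt = 0 with N > 0 fixes C* = (prey growth rate)/(NC coefficient) — independent of the other coefficients.
With the change, C* = 0.89/0.0206 = 43.2; it rises from 25.5.

C* ≈ 43.2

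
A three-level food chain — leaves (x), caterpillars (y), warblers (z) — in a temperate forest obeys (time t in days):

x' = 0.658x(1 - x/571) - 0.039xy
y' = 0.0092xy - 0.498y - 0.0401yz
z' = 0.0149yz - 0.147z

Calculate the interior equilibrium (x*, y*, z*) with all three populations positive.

From dz/dt = 0: 0.0149y* = 0.147, so y* = 9.87.
From dx/dt = 0: 0.658(1 - x*/571) = 0.039·9.87, giving x* = 571·(1 - 0.585) = 237.
From dy/dt = 0: 0.0092·237 - 0.498 = 0.0401z*, so z* = 1.68/0.0401 = 42.

x* ≈ 237, y* ≈ 9.87, z* ≈ 42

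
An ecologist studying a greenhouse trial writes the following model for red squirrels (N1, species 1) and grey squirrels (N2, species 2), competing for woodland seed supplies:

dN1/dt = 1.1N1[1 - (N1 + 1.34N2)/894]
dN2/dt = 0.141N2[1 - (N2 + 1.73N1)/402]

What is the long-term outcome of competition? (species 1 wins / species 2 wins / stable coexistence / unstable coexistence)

Compare the nullcline intercepts: K1/α12 = 894/1.34 = 667 > K2 = 402; K2/α21 = 402/1.73 = 232 < K1 = 894.
Since the inequalities point opposite ways, species 1 can invade but species 2 cannot.

species 1 excludes species 2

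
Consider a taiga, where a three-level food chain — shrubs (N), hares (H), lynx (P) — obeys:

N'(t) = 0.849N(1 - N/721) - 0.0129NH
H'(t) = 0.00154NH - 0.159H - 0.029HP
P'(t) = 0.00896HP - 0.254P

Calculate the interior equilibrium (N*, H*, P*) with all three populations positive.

N* ≈ 410, H* ≈ 28.3, P* ≈ 16.3

From dP/dt = 0: 0.00896H* = 0.254, so H* = 28.3.
From dN/dt = 0: 0.849(1 - N*/721) = 0.0129·28.3, giving N* = 721·(1 - 0.431) = 410.
From dH/dt = 0: 0.00154·410 - 0.159 = 0.029P*, so P* = 0.473/0.029 = 16.3.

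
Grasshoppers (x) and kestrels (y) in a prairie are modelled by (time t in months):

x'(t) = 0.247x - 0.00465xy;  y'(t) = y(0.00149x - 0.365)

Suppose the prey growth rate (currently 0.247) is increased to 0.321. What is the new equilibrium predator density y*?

At the interior fixed point, setting dx/dt = 0 with x > 0 fixes y* = (prey growth rate)/(xy coefficient) — independent of the other coefficients.
With the change, y* = 0.321/0.00465 = 69; it rises from 53.1.

y* ≈ 69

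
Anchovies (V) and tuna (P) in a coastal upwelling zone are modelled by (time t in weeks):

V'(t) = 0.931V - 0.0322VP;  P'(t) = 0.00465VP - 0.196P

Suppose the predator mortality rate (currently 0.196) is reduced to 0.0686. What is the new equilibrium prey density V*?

V* ≈ 14.8

At the interior fixed point, setting dP/dt = 0 with P > 0 fixes V* = (predator death rate)/(VP coefficient) — independent of the other coefficients.
With the change, V* = 0.0686/0.00465 = 14.8; it falls from 42.2.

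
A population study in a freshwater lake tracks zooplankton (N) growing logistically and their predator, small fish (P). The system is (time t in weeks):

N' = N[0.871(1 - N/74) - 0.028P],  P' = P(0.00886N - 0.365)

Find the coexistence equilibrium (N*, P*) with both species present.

From dP/dt = 0 with P > 0: 0.00886N* = 0.365, so N* = 41.2.
Substitute into dN/dt = 0: 0.871(1 - 41.2/74) = 0.028P*.
The bracket is 0.443, giving P* = 0.386/0.028 = 13.8.

N* ≈ 41.2, P* ≈ 13.8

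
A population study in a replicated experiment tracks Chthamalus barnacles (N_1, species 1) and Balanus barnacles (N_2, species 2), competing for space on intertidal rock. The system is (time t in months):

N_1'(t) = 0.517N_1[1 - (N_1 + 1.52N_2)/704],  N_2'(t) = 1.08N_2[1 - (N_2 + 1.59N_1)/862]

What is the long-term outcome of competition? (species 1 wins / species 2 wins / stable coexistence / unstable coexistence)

Compare the nullcline intercepts: K1/α12 = 704/1.52 = 463 < K2 = 862; K2/α21 = 862/1.59 = 542 < K1 = 704.
Since both are reversed, neither can invade when rare; the interior point is a saddle.

unstable coexistence (outcome depends on initial conditions)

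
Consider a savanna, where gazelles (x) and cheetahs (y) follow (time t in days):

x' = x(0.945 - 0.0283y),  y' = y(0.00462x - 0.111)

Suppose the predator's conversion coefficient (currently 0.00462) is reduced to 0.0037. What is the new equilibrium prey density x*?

x* ≈ 30

At the interior fixed point, setting dy/dt = 0 with y > 0 fixes x* = (predator death rate)/(xy coefficient) — independent of the other coefficients.
With the change, x* = 0.111/0.0037 = 30; it rises from 24.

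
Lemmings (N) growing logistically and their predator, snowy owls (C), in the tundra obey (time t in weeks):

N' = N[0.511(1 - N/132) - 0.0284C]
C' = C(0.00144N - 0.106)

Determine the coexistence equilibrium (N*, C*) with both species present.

N* ≈ 73.6, C* ≈ 7.96

From dC/dt = 0 with C > 0: 0.00144N* = 0.106, so N* = 73.6.
Substitute into dN/dt = 0: 0.511(1 - 73.6/132) = 0.0284C*.
The bracket is 0.442, giving C* = 0.226/0.0284 = 7.96.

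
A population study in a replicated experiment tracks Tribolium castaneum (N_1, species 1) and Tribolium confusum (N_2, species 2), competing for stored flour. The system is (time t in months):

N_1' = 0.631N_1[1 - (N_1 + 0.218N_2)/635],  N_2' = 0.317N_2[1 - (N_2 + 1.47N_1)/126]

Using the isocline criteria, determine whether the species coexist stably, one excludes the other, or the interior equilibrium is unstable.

species 1 excludes species 2

Compare the nullcline intercepts: K1/α12 = 635/0.218 = 2910 > K2 = 126; K2/α21 = 126/1.47 = 85.7 < K1 = 635.
Since the inequalities point opposite ways, species 1 can invade but species 2 cannot.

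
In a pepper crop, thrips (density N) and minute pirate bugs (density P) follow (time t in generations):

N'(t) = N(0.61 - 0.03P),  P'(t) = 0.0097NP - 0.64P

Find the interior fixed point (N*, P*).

N* ≈ 66, P* ≈ 20.3

Set dP/dt = 0 with P > 0: 0.0097N - 0.64 = 0, so N* = 0.64/0.0097 = 66.
Set dN/dt = 0 with N > 0: 0.61 - 0.03P = 0, so P* = 0.61/0.03 = 20.3.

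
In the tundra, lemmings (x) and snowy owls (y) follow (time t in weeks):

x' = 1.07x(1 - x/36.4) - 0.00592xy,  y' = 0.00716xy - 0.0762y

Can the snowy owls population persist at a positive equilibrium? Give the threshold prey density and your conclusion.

The predator equation gives dy/dt > 0 only when x > 0.0762/0.00716 = 10.6.
Without the predator, x → K = 36.4. Since 36.4 > 10.6, the predator can invade and persist.

Threshold x = 10.6; K > 10.6, so yes, the predator persists.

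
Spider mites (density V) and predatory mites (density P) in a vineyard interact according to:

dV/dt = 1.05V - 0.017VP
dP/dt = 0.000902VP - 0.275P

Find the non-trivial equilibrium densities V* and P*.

V* ≈ 305, P* ≈ 61.8

Set dP/dt = 0 with P > 0: 0.000902V - 0.275 = 0, so V* = 0.275/0.000902 = 305.
Set dV/dt = 0 with V > 0: 1.05 - 0.017P = 0, so P* = 1.05/0.017 = 61.8.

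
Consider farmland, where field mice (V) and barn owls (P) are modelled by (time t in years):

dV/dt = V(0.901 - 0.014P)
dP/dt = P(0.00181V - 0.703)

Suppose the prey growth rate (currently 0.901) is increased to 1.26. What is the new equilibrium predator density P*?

At the interior fixed point, setting dV/dt = 0 with V > 0 fixes P* = (prey growth rate)/(VP coefficient) — independent of the other coefficients.
With the change, P* = 1.26/0.014 = 90; it rises from 64.4.

P* ≈ 90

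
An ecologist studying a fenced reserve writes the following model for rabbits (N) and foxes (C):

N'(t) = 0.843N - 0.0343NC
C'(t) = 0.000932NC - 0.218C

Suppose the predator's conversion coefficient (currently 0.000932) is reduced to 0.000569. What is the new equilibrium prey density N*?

At the interior fixed point, setting dC/dt = 0 with C > 0 fixes N* = (predator death rate)/(NC coefficient) — independent of the other coefficients.
With the change, N* = 0.218/0.000569 = 383; it rises from 234.

N* ≈ 383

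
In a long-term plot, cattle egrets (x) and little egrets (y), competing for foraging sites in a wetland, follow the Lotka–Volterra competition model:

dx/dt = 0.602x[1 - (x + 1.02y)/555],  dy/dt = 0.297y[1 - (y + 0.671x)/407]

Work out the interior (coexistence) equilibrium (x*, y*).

x* ≈ 443, y* ≈ 110

Setting both brackets to zero gives the nullclines x + 1.02y = 555 and 0.671x + y = 407.
Substituting y = 407 - 0.671x into the first: x(1 - 1.02·0.671) = 555 - 1.02·407.
So x* = 140/0.316 = 443, and then y* = 407 - 0.671·443 = 110.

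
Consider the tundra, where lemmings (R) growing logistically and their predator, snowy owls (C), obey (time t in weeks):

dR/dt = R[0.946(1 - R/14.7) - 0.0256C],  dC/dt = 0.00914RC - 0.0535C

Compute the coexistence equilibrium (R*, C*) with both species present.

R* ≈ 5.85, C* ≈ 22.2

From dC/dt = 0 with C > 0: 0.00914R* = 0.0535, so R* = 5.85.
Substitute into dR/dt = 0: 0.946(1 - 5.85/14.7) = 0.0256C*.
The bracket is 0.602, giving C* = 0.569/0.0256 = 22.2.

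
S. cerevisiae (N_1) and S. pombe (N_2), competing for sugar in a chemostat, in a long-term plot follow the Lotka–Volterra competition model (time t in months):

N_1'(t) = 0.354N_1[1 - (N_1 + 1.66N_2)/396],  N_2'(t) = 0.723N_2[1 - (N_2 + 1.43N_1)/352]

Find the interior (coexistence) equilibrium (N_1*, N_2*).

Setting both brackets to zero gives the nullclines N_1 + 1.66N_2 = 396 and 1.43N_1 + N_2 = 352.
Substituting N_2 = 352 - 1.43N_1 into the first: N_1(1 - 1.66·1.43) = 396 - 1.66·352.
So N_1* = -188/-1.37 = 137, and then N_2* = 352 - 1.43·137 = 156.

N_1* ≈ 137, N_2* ≈ 156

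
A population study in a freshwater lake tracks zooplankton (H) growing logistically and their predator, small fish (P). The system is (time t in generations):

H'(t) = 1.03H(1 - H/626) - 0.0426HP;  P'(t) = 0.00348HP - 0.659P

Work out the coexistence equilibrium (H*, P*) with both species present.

From dP/dt = 0 with P > 0: 0.00348H* = 0.659, so H* = 189.
Substitute into dH/dt = 0: 1.03(1 - 189/626) = 0.0426P*.
The bracket is 0.697, giving P* = 0.718/0.0426 = 16.9.

H* ≈ 189, P* ≈ 16.9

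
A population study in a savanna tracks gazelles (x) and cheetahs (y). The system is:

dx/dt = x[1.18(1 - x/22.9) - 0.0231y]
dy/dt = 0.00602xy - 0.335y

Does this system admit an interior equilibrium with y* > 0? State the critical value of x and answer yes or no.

Threshold x = 55.6; K < 55.6, so no, the predator goes extinct.

The predator equation gives dy/dt > 0 only when x > 0.335/0.00602 = 55.6.
Without the predator, x → K = 22.9. Since 22.9 < 55.6, the predator cannot invade.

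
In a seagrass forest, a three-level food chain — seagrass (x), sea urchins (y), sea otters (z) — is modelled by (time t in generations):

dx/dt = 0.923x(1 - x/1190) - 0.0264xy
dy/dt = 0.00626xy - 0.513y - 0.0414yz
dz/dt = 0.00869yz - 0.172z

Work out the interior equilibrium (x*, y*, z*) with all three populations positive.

x* ≈ 516, y* ≈ 19.8, z* ≈ 65.7

From dz/dt = 0: 0.00869y* = 0.172, so y* = 19.8.
From dx/dt = 0: 0.923(1 - x*/1190) = 0.0264·19.8, giving x* = 1190·(1 - 0.566) = 516.
From dy/dt = 0: 0.00626·516 - 0.513 = 0.0414z*, so z* = 2.72/0.0414 = 65.7.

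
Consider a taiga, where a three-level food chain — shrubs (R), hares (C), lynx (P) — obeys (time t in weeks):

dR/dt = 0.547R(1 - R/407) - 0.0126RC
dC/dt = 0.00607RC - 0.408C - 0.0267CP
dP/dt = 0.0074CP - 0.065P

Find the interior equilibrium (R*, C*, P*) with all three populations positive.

From dP/dt = 0: 0.0074C* = 0.065, so C* = 8.78.
From dR/dt = 0: 0.547(1 - R*/407) = 0.0126·8.78, giving R* = 407·(1 - 0.202) = 325.
From dC/dt = 0: 0.00607·325 - 0.408 = 0.0267P*, so P* = 1.56/0.0267 = 58.5.

R* ≈ 325, C* ≈ 8.78, P* ≈ 58.5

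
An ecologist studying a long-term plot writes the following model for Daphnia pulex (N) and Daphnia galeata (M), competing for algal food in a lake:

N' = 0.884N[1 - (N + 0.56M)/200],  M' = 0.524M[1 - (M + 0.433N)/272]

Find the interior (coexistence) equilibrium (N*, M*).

N* ≈ 62.9, M* ≈ 245

Setting both brackets to zero gives the nullclines N + 0.56M = 200 and 0.433N + M = 272.
Substituting M = 272 - 0.433N into the first: N(1 - 0.56·0.433) = 200 - 0.56·272.
So N* = 47.7/0.758 = 62.9, and then M* = 272 - 0.433·62.9 = 245.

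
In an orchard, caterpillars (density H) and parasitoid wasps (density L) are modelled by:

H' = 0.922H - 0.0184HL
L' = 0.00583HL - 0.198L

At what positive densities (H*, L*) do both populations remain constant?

Set dL/dt = 0 with L > 0: 0.00583H - 0.198 = 0, so H* = 0.198/0.00583 = 34.
Set dH/dt = 0 with H > 0: 0.922 - 0.0184L = 0, so L* = 0.922/0.0184 = 50.1.

H* ≈ 34, L* ≈ 50.1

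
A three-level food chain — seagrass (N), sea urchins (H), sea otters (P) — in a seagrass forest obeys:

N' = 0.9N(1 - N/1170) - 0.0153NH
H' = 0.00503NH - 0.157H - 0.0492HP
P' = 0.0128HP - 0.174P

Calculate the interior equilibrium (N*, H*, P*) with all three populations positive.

From dP/dt = 0: 0.0128H* = 0.174, so H* = 13.6.
From dN/dt = 0: 0.9(1 - N*/1170) = 0.0153·13.6, giving N* = 1170·(1 - 0.231) = 900.
From dH/dt = 0: 0.00503·900 - 0.157 = 0.0492P*, so P* = 4.37/0.0492 = 88.8.

N* ≈ 900, H* ≈ 13.6, P* ≈ 88.8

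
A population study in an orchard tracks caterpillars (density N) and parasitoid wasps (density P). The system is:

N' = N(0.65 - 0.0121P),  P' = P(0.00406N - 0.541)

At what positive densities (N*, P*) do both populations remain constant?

Set dP/dt = 0 with P > 0: 0.00406N - 0.541 = 0, so N* = 0.541/0.00406 = 133.
Set dN/dt = 0 with N > 0: 0.65 - 0.0121P = 0, so P* = 0.65/0.0121 = 53.7.

N* ≈ 133, P* ≈ 53.7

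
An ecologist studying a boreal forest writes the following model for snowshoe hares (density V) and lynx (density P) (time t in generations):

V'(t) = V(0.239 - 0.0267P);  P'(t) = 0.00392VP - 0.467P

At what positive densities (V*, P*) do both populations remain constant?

V* ≈ 119, P* ≈ 8.95

Set dP/dt = 0 with P > 0: 0.00392V - 0.467 = 0, so V* = 0.467/0.00392 = 119.
Set dV/dt = 0 with V > 0: 0.239 - 0.0267P = 0, so P* = 0.239/0.0267 = 8.95.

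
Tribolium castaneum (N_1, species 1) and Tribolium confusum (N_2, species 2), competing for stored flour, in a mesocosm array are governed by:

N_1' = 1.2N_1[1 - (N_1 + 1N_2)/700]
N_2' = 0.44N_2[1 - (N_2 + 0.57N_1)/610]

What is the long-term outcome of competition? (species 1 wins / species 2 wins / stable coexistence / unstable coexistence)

stable coexistence

Compare the nullcline intercepts: K1/α12 = 700/1 = 700 > K2 = 610; K2/α21 = 610/0.57 = 1070 > K1 = 700.
Since both inequalities hold, each species can invade when rare, so the interior equilibrium is stable.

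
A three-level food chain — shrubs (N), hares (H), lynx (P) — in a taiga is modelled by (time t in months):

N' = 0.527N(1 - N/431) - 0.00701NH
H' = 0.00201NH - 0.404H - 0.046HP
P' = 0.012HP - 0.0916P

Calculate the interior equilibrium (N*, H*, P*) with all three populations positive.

From dP/dt = 0: 0.012H* = 0.0916, so H* = 7.63.
From dN/dt = 0: 0.527(1 - N*/431) = 0.00701·7.63, giving N* = 431·(1 - 0.102) = 387.
From dH/dt = 0: 0.00201·387 - 0.404 = 0.046P*, so P* = 0.374/0.046 = 8.14.

N* ≈ 387, H* ≈ 7.63, P* ≈ 8.14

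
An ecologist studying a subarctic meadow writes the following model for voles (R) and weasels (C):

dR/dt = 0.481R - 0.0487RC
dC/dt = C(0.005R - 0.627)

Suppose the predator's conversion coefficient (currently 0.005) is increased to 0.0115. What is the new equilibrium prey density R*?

At the interior fixed point, setting dC/dt = 0 with C > 0 fixes R* = (predator death rate)/(RC coefficient) — independent of the other coefficients.
With the change, R* = 0.627/0.0115 = 54.5; it falls from 125.

R* ≈ 54.5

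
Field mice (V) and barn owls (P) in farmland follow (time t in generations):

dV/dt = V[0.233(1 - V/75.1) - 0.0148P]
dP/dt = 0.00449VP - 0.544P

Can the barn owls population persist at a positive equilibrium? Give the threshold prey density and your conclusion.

The predator equation gives dP/dt > 0 only when V > 0.544/0.00449 = 121.
Without the predator, V → K = 75.1. Since 75.1 < 121, the predator cannot invade.

Threshold V = 121; K < 121, so no, the predator goes extinct.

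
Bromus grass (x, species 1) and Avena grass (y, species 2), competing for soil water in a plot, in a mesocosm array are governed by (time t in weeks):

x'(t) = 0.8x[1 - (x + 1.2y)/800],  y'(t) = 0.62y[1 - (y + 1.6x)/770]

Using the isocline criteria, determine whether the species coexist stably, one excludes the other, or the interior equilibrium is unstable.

unstable coexistence (outcome depends on initial conditions)

Compare the nullcline intercepts: K1/α12 = 800/1.2 = 667 < K2 = 770; K2/α21 = 770/1.6 = 481 < K1 = 800.
Since both are reversed, neither can invade when rare; the interior point is a saddle.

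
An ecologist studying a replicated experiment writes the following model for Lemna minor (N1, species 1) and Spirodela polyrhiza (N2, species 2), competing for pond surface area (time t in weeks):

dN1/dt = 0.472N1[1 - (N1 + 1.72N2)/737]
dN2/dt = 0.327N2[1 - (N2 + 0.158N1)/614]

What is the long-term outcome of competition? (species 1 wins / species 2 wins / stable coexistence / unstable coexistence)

Compare the nullcline intercepts: K1/α12 = 737/1.72 = 428 < K2 = 614; K2/α21 = 614/0.158 = 3890 > K1 = 737.
Since the inequalities point opposite ways, species 2 can invade but species 1 cannot.

species 2 excludes species 1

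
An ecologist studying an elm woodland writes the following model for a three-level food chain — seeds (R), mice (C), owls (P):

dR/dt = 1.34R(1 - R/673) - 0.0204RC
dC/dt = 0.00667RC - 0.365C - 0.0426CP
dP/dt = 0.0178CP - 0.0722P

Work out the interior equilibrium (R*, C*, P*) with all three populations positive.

R* ≈ 631, C* ≈ 4.06, P* ≈ 90.3

From dP/dt = 0: 0.0178C* = 0.0722, so C* = 4.06.
From dR/dt = 0: 1.34(1 - R*/673) = 0.0204·4.06, giving R* = 673·(1 - 0.0618) = 631.
From dC/dt = 0: 0.00667·631 - 0.365 = 0.0426P*, so P* = 3.85/0.0426 = 90.3.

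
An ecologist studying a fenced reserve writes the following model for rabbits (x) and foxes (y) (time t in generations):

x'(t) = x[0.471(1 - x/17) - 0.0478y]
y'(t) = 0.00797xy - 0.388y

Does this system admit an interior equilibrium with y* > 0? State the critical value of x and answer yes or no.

The predator equation gives dy/dt > 0 only when x > 0.388/0.00797 = 48.7.
Without the predator, x → K = 17. Since 17 < 48.7, the predator cannot invade.

Threshold x = 48.7; K < 48.7, so no, the predator goes extinct.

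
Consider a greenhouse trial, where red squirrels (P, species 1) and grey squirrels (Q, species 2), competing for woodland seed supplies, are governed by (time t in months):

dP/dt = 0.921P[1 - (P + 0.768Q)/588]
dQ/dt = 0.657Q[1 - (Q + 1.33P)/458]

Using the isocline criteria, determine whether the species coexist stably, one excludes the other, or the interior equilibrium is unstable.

species 1 excludes species 2

Compare the nullcline intercepts: K1/α12 = 588/0.768 = 766 > K2 = 458; K2/α21 = 458/1.33 = 344 < K1 = 588.
Since the inequalities point opposite ways, species 1 can invade but species 2 cannot.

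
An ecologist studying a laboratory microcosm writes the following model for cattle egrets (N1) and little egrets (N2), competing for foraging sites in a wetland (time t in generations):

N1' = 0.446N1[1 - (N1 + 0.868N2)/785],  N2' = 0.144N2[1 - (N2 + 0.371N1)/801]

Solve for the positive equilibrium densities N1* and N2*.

N1* ≈ 132, N2* ≈ 752

Setting both brackets to zero gives the nullclines N1 + 0.868N2 = 785 and 0.371N1 + N2 = 801.
Substituting N2 = 801 - 0.371N1 into the first: N1(1 - 0.868·0.371) = 785 - 0.868·801.
So N1* = 89.7/0.678 = 132, and then N2* = 801 - 0.371·132 = 752.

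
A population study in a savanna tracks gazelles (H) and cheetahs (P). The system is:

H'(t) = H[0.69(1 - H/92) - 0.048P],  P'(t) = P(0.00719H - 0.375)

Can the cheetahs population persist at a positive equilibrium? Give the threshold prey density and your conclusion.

Threshold H = 52.2; K > 52.2, so yes, the predator persists.

The predator equation gives dP/dt > 0 only when H > 0.375/0.00719 = 52.2.
Without the predator, H → K = 92. Since 92 > 52.2, the predator can invade and persist.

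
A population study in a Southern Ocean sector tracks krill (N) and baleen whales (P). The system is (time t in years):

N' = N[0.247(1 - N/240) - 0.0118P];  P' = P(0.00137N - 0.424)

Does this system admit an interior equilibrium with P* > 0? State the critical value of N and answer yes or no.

Threshold N = 309; K < 309, so no, the predator goes extinct.

The predator equation gives dP/dt > 0 only when N > 0.424/0.00137 = 309.
Without the predator, N → K = 240. Since 240 < 309, the predator cannot invade.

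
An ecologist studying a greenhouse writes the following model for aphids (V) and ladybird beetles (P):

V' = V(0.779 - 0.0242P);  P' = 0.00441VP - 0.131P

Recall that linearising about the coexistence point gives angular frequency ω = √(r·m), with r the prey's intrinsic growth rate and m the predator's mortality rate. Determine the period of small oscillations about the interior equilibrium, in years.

T ≈ 19.7 years

Here r = 0.779 and m = 0.131, so r·m = 0.102.
ω = √0.102 = 0.319 per year, hence T = 2π/ω ≈ 19.7 years.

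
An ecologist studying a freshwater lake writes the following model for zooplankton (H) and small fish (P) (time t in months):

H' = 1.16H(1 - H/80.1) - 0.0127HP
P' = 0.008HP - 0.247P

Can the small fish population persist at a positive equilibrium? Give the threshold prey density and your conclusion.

Threshold H = 30.9; K > 30.9, so yes, the predator persists.

The predator equation gives dP/dt > 0 only when H > 0.247/0.008 = 30.9.
Without the predator, H → K = 80.1. Since 80.1 > 30.9, the predator can invade and persist.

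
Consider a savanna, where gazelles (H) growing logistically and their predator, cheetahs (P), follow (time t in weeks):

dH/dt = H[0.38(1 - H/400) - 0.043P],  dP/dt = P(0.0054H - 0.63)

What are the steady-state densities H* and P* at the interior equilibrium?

From dP/dt = 0 with P > 0: 0.0054H* = 0.63, so H* = 117.
Substitute into dH/dt = 0: 0.38(1 - 117/400) = 0.043P*.
The bracket is 0.708, giving P* = 0.269/0.043 = 6.26.

H* ≈ 117, P* ≈ 6.26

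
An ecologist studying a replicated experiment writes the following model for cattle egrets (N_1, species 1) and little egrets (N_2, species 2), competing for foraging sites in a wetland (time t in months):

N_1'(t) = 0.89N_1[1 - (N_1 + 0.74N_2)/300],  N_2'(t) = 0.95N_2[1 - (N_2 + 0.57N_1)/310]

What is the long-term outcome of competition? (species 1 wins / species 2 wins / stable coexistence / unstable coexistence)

Compare the nullcline intercepts: K1/α12 = 300/0.74 = 405 > K2 = 310; K2/α21 = 310/0.57 = 544 > K1 = 300.
Since both inequalities hold, each species can invade when rare, so the interior equilibrium is stable.

stable coexistence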